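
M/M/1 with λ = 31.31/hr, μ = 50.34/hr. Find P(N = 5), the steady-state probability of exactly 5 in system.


ρ = 31.31/50.34 = 0.6220
P_n = (1−ρ)·ρ^n = (1 − 0.6220)·0.6220^5 = 0.3780·0.093078 = 0.035186

Final: 0.035186


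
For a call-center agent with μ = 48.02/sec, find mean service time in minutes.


Mean service time = 1/μ = 1/48.02 second = 0.02082 second
In minutes: 0.02082 × 0.0166667 = 0.0003471 min

Final: 0.0003471 min


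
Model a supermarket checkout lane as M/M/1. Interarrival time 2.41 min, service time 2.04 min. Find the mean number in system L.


λ = 60/2.41 = 24.8963 /hr
μ = 60/2.04 = 29.4118 /hr
ρ = λ/μ = 24.8963/29.4118 = 0.8465
L = ρ/(1−ρ) = 0.8465/0.1535 = 5.5135

Final: 5.5135


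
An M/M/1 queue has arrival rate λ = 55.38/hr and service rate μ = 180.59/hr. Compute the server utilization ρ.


ρ = λ/μ = 55.38/180.59 = 0.3067

Final: 0.3067


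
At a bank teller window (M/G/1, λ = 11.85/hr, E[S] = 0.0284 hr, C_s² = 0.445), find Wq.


ρ = λ·E[S] = 11.85·0.0284 = 0.3365
E[S²] = E[S]²(1+C_s²) = 0.0284²·(1+0.445) = 0.001165
Wq = λ·E[S²]/(2(1−ρ)) = 11.85·0.001165/(2·0.6635) = 0.01041 hr

Final: 0.01041 hr


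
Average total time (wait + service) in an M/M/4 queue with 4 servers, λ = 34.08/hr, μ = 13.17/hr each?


a = 2.5877; ρ = 0.6469; P₀ = 0.066158
Lq = P₀·a^c·ρ/(c!(1−ρ)²) = 0.64143
Wq = Lq/λ = 0.64143/34.08 = 0.01882 hr
W = Wq + 1/μ = 0.01882 + 0.07593 = 0.09475 hr

Final: 0.09475 hr


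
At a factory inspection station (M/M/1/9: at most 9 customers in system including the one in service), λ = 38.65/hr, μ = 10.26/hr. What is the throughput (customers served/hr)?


ρ = 3.7671; P_K = (1−ρ)ρ^9/(1−ρ^10) = 0.734542
λ_eff = λ(1 − P_K) = 38.65·(1 − 0.734542) = 38.65·0.265458 = 10.2600 /hr

Final: 10.2600 /hr


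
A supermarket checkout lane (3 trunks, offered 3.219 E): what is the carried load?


B(3,3.219) = 0.371624 (Erlang-B)
Carried load = a(1 − B) = 3.219·(1 − 0.371624) = 3.219·0.628376 = 2.0227 E

Final: 2.0227 Erlangs


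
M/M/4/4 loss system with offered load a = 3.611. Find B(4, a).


B(c,a) = (a^c/c!) / Σ_{k=0}^{c} a^k/k!
a^4/4! = 7.084329
Σ terms (k=0..4): 1.00000 + 3.61100 + 6.51966 + 7.84750 + 7.08433 = 26.062487
B = 7.084329/26.062487 = 0.271821

Final: 0.271821


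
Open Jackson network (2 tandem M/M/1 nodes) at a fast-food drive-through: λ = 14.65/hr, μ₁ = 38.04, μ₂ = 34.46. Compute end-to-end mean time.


Each node sees arrival rate λ = 14.65/hr (tandem ⇒ throughput preserved).
W₁ = 1/(μ₁−λ) = 1/(38.04−14.65) = 0.04275 hr
W₂ = 1/(μ₂−λ) = 1/(34.46−14.65) = 0.05048 hr
W_total = W₁ + W₂ = 0.04275 + 0.05048 = 0.09323 hr

Final: 0.09323 hr


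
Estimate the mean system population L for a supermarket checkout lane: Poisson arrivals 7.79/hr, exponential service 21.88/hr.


ρ = λ/μ = 7.79/21.88 = 0.3560
L = ρ/(1−ρ) = 0.3560/(1 − 0.3560) = 0.3560/0.6440 = 0.5529

Final: 0.5529


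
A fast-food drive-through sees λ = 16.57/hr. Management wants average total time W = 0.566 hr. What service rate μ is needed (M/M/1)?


W = 1/(μ−λ) ⇒ μ − λ = 1/W = 1/0.566 = 1.7668
μ = λ + 1/W = 16.57 + 1.7668 = 18.3368 per hr

Final: 18.3368 /hr


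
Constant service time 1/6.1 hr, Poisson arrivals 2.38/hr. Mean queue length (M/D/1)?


ρ = 2.38/6.1 = 0.3902
M/D/1: Lq = ρ²/(2(1−ρ)) = 0.1522/(2·0.6098) = 0.12481

Final: 0.12481


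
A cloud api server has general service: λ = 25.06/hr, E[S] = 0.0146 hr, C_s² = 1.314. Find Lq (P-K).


ρ = λ·E[S] = 25.06·0.0146 = 0.3659
Lq = ρ²(1+C_s²)/(2(1−ρ)) = 0.1339·(1+1.314)/(2·0.6341)
= 0.1339·2.3140/1.2682 = 0.24425

Final: 0.24425


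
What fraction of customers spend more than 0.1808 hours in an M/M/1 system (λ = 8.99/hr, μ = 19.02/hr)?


W ~ Exponential(μ−λ) for M/M/1.
μ − λ = 19.02 − 8.99 = 10.0300
P(W > t) = e^{−(μ−λ)t} = e^{−1.8134} = 0.163095

Final: 0.163095


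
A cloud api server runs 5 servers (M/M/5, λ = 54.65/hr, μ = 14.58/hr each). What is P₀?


a = λ/μ = 54.65/14.58 = 3.7483; ρ = a/c = 0.7497
Σ_{k=0}^{4} a^k/k! (terms k=0..4) = 1.00000 + 3.74829 + 7.02482 + 8.77701 + 8.22469 = 28.77480
Tail: a^5/(5!(1−ρ)) = 739.88328/(120·0.2503) = 24.62899
P₀ = 1/(28.77480 + 24.62899) = 1/53.40380 = 0.018725

Final: 0.018725


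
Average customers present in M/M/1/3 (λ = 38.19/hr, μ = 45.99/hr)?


ρ = 38.19/45.99 = 0.8304
L = ρ[1 − (K+1)ρ^K + Kρ^(K+1)] / [(1−ρ)(1−ρ^(K+1))]
Numerator: 0.8304·(1 − 4·0.572610 + 3·0.475494) = 0.112970
Denominator: (0.1696)·(0.524506) = 0.088957
L = 0.112970/0.088957 = 1.2699

Final: 1.2699


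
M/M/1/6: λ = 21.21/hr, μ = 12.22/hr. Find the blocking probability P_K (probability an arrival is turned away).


ρ = λ/μ = 21.21/12.22 = 1.7357
P_K = (1−ρ)ρ^K/(1−ρ^(K+1)) = (-0.7357·27.341150)/(1 − 47.455466)
= -20.114316/-46.455466 = 0.432981

Final: 0.432981


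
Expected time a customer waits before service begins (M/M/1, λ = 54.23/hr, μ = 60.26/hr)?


ρ = 54.23/60.26 = 0.8999
Wq = ρ/(μ−λ) = 0.8999/(60.26 − 54.23) = 0.8999/6.03 = 0.1492 hr

Final: 0.1492 hr


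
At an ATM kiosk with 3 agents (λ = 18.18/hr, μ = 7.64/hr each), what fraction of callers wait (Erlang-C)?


a = λ/μ = 2.3796; ρ = a/3 = 0.7932
P₀ = 0.058583 (from M/M/c formula)
C(c,a) = [a^c/(c!(1−ρ))]·P₀ = [13.47416/(6·0.2068)]·0.058583
= 10.85892·0.058583 = 0.636152

Final: 0.636152


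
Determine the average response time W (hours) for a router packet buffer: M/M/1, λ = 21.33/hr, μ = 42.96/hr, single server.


W = 1/(μ−λ) = 1/(42.96 − 21.33) = 1/21.63 = 0.04623 hr

Final: 0.04623 hr


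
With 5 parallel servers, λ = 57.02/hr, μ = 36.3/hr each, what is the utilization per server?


ρ = λ/(cμ) = 57.02/(5·36.3) = 57.02/181.50 = 0.3142

Final: 0.3142


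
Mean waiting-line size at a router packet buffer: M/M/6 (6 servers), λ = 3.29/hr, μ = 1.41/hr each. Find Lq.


a = λ/μ = 2.3333; ρ = a/6 = 0.3889
P₀ = 0.096608
Lq = P₀·a^c·ρ / (c!·(1−ρ)²) = 0.096608·161.38409·0.3889/(720·0.37346)
= 0.02255

Final: 0.02255


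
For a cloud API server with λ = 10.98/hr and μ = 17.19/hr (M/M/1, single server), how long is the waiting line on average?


ρ = 10.98/17.19 = 0.6387
Lq = ρ²/(1−ρ) = 0.4080/0.3613 = 1.1294

Final: 1.1294


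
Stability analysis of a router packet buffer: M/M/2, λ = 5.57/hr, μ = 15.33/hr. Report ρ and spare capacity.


Total capacity cμ = 2·15.33 = 30.66/hr
ρ = λ/(cμ) = 5.57/30.66 = 0.1817
Stable ⇔ ρ < 1: YES
Spare capacity = cμ − λ = 30.66 − 5.57 = 25.09/hr

Final: ρ = 0.1817; stable; margin = 25.09/hr


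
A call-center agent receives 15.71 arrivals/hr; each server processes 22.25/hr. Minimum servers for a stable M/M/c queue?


Stability requires cμ > λ ⇔ c > λ/μ.
λ/μ = 15.71/22.25 = 0.7061
Minimum integer c = ⌊0.7061⌋ + 1 = 1
Check: 1·22.25 = 22.25 > 15.71, while 0·22.25 = 0.00 ≤ 15.71

Final: 1 servers


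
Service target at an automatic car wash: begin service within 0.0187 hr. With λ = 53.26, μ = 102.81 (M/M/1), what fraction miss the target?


ρ = 53.26/102.81 = 0.5180
P(Wq > t) = ρ·e^{−(μ−λ)t} = 0.5180·e^{−0.9266}
= 0.5180·0.395903 = 0.205095

Final: 0.205095


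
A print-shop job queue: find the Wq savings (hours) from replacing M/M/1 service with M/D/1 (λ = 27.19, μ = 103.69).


ρ = 27.19/103.69 = 0.2622
Wq(M/M/1) = ρ/(μ−λ) = 0.2622/76.50 = 0.003428 hr
Wq(M/D/1) = ρ/(2(μ−λ)) = 0.001714 hr
Savings = 0.003428 − 0.001714 = 0.001714 hr

Final: 0.001714 hr


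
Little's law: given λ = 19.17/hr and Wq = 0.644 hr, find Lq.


Lq = λWq = 19.17·0.644 = 12.3455

Final: 12.3455


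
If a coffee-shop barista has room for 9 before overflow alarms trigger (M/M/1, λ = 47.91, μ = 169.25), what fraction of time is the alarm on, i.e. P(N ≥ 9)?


ρ = 47.91/169.25 = 0.2831
P(N ≥ n) = ρ^n = 0.2831^9 = 0.00001167

Final: 0.00001167


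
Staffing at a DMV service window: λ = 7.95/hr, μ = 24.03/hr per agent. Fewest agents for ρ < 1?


Stability requires cμ > λ ⇔ c > λ/μ.
λ/μ = 7.95/24.03 = 0.3308
Minimum integer c = ⌊0.3308⌋ + 1 = 1
Check: 1·24.03 = 24.03 > 7.95, while 0·24.03 = 0.00 ≤ 7.95

Final: 1 servers


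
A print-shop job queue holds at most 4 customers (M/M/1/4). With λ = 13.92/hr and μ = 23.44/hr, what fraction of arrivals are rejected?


ρ = λ/μ = 13.92/23.44 = 0.5939
P_K = (1−ρ)ρ^K/(1−ρ^(K+1)) = (0.4061·0.124373)/(1 − 0.073860)
= 0.050513/0.926140 = 0.054542

Final: 0.054542


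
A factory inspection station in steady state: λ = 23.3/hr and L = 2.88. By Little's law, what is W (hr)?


W = L/λ = 2.88/23.3 = 0.1236 hr

Final: 0.1236 hr


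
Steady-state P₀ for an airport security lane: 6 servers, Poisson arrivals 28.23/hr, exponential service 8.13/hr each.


a = λ/μ = 28.23/8.13 = 3.4723; ρ = a/c = 0.5787
Σ_{k=0}^{5} a^k/k! (terms k=0..5) = 1.00000 + 3.47232 + 6.02852 + 6.97766 + 6.05717 + 4.20650 = 27.74217
Tail: a^6/(6!(1−ρ)) = 1752.75815/(720·0.4213) = 5.77856
P₀ = 1/(27.74217 + 5.77856) = 1/33.52073 = 0.029832

Final: 0.029832


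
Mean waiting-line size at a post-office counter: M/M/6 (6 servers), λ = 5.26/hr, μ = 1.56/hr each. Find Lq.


a = λ/μ = 3.3718; ρ = a/6 = 0.5620
P₀ = 0.033198
Lq = P₀·a^c·ρ / (c!·(1−ρ)²) = 0.033198·1469.49081·0.5620/(720·0.19187)
= 0.19845

Final: 0.19845


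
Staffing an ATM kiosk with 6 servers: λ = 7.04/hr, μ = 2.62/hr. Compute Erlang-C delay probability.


a = λ/μ = 2.6870; ρ = a/6 = 0.4478
P₀ = 0.067492 (from M/M/c formula)
C(c,a) = [a^c/(c!(1−ρ))]·P₀ = [376.38145/(720·0.5522)]·0.067492
= 0.94674·0.067492 = 0.063897

Final: 0.063897


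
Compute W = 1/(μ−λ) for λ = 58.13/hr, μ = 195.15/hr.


W = 1/(μ−λ) = 1/(195.15 − 58.13) = 1/137.02 = 0.007298 hr

Final: 0.007298 hr


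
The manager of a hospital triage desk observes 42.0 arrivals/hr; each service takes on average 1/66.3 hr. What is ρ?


ρ = λ/μ = 42.0/66.3 = 0.6335

Final: 0.6335


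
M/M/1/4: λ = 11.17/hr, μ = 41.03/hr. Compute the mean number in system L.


ρ = 11.17/41.03 = 0.2722
L = ρ[1 − (K+1)ρ^K + Kρ^(K+1)] / [(1−ρ)(1−ρ^(K+1))]
Numerator: 0.2722·(1 − 5·0.005493 + 4·0.001495) = 0.266391
Denominator: (0.7278)·(0.998505) = 0.726672
L = 0.266391/0.726672 = 0.3666

Final: 0.3666


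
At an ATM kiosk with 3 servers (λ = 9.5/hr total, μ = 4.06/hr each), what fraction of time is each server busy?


ρ = λ/(cμ) = 9.5/(3·4.06) = 9.5/12.18 = 0.7800

Final: 0.7800


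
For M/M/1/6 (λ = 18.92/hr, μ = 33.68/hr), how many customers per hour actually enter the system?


ρ = 0.5618; P_K = (1−ρ)ρ^6/(1−ρ^7) = 0.014020
λ_eff = λ(1 − P_K) = 18.92·(1 − 0.014020) = 18.92·0.985980 = 18.6547 /hr

Final: 18.6547 /hr


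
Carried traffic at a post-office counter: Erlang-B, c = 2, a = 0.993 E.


B(2,0.993) = 0.198318 (Erlang-B)
Carried load = a(1 − B) = 0.993·(1 − 0.198318) = 0.993·0.801682 = 0.7961 E

Final: 0.7961 Erlangs


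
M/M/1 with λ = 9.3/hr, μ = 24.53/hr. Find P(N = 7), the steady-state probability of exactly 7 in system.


ρ = 9.3/24.53 = 0.3791
P_n = (1−ρ)·ρ^n = (1 − 0.3791)·0.3791^7 = 0.6209·0.001126 = 0.0006990

Final: 0.0006990


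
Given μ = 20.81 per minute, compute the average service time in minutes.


Mean service time = 1/μ = 1/20.81 minute = 0.04805 minute
In minutes: 0.04805 × 1 = 0.04805 min

Final: 0.04805 min


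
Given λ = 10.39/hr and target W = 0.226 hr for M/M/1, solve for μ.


W = 1/(μ−λ) ⇒ μ − λ = 1/W = 1/0.226 = 4.4248
μ = λ + 1/W = 10.39 + 4.4248 = 14.8148 per hr

Final: 14.8148 /hr


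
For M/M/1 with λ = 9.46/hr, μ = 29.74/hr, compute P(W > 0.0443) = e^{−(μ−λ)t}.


W ~ Exponential(μ−λ) for M/M/1.
μ − λ = 29.74 − 9.46 = 20.2800
P(W > t) = e^{−(μ−λ)t} = e^{−0.8984} = 0.407219

Final: 0.407219


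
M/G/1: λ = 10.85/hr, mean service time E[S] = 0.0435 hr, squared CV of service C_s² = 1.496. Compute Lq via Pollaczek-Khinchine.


ρ = λ·E[S] = 10.85·0.0435 = 0.4720
Lq = ρ²(1+C_s²)/(2(1−ρ)) = 0.2228·(1+1.496)/(2·0.5280)
= 0.2228·2.4960/1.0560 = 0.52650

Final: 0.52650


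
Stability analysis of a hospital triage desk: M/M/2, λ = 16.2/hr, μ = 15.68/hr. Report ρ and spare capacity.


Total capacity cμ = 2·15.68 = 31.36/hr
ρ = λ/(cμ) = 16.2/31.36 = 0.5166
Stable ⇔ ρ < 1: YES
Spare capacity = cμ − λ = 31.36 − 16.2 = 15.16/hr

Final: ρ = 0.5166; stable; margin = 15.16/hr


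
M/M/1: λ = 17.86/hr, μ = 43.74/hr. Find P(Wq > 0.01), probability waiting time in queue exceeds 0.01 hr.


ρ = 17.86/43.74 = 0.4083
P(Wq > t) = ρ·e^{−(μ−λ)t} = 0.4083·e^{−0.2588}
= 0.4083·0.771977 = 0.315215

Final: 0.315215


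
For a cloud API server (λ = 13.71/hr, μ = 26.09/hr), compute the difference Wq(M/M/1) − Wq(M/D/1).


ρ = 13.71/26.09 = 0.5255
Wq(M/M/1) = ρ/(μ−λ) = 0.5255/12.38 = 0.04245 hr
Wq(M/D/1) = ρ/(2(μ−λ)) = 0.02122 hr
Savings = 0.04245 − 0.02122 = 0.02122 hr

Final: 0.02122 hr


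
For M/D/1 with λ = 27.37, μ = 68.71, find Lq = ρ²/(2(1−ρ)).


ρ = 27.37/68.71 = 0.3983
M/D/1: Lq = ρ²/(2(1−ρ)) = 0.1587/(2·0.6017) = 0.13186

Final: 0.13186


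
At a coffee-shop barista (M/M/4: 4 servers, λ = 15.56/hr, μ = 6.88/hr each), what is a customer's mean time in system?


a = 2.2616; ρ = 0.5654; P₀ = 0.097509
Lq = P₀·a^c·ρ/(c!(1−ρ)²) = 0.31821
Wq = Lq/λ = 0.31821/15.56 = 0.02045 hr
W = Wq + 1/μ = 0.02045 + 0.14535 = 0.16580 hr

Final: 0.16580 hr


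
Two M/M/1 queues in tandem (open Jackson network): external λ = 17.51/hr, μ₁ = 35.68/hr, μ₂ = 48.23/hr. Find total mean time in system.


Each node sees arrival rate λ = 17.51/hr (tandem ⇒ throughput preserved).
W₁ = 1/(μ₁−λ) = 1/(35.68−17.51) = 0.05504 hr
W₂ = 1/(μ₂−λ) = 1/(48.23−17.51) = 0.03255 hr
W_total = W₁ + W₂ = 0.05504 + 0.03255 = 0.08759 hr

Final: 0.08759 hr


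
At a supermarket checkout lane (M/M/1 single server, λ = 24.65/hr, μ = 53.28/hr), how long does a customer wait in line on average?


ρ = 24.65/53.28 = 0.4627
Wq = ρ/(μ−λ) = 0.4627/(53.28 − 24.65) = 0.4627/28.63 = 0.01616 hr

Final: 0.01616 hr


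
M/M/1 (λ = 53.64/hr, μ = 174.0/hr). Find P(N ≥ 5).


ρ = 53.64/174.0 = 0.3083
P(N ≥ n) = ρ^n = 0.3083^5 = 0.002784

Final: 0.002784


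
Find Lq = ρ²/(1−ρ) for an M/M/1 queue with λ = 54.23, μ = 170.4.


ρ = 54.23/170.4 = 0.3183
Lq = ρ²/(1−ρ) = 0.1013/0.6817 = 0.1486

Final: 0.1486


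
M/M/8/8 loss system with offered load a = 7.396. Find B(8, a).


B(c,a) = (a^c/c!) / Σ_{k=0}^{c} a^k/k!
a^8/8! = 222.052004
Σ terms (k=0..8): 1.00000 + 7.39600 + 27.35041 + 67.42787 + 124.67414 + 184.41798 + 227.32590 + 240.18605 + 222.05200 = 1101.830353
B = 222.052004/1101.830353 = 0.201530

Final: 0.201530


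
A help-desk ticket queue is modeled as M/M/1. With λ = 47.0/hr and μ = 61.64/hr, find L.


ρ = λ/μ = 47.0/61.64 = 0.7625
L = ρ/(1−ρ) = 0.7625/(1 − 0.7625) = 0.7625/0.2375 = 3.2104

Final: 3.2104


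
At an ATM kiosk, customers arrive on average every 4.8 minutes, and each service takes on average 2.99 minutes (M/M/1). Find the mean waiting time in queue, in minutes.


λ = 60/4.8 = 12.5000 /hr
μ = 60/2.99 = 20.0669 /hr
ρ = λ/μ = 12.5000/20.0669 = 0.6229
Wq = ρ/(μ−λ) = 0.6229/(20.0669−12.5000) = 0.08232 hr
In minutes: 0.08232·60 = 4.939 min

Final: 4.939 min


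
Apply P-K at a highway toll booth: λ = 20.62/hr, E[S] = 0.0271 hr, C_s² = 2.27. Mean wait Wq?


ρ = λ·E[S] = 20.62·0.0271 = 0.5588
E[S²] = E[S]²(1+C_s²) = 0.0271²·(1+2.27) = 0.002402
Wq = λ·E[S²]/(2(1−ρ)) = 20.62·0.002402/(2·0.4412) = 0.05612 hr

Final: 0.05612 hr


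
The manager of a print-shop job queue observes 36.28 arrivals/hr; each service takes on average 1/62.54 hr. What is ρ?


ρ = λ/μ = 36.28/62.54 = 0.5801

Final: 0.5801


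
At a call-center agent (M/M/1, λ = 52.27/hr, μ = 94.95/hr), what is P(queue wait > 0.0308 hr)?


ρ = 52.27/94.95 = 0.5505
P(Wq > t) = ρ·e^{−(μ−λ)t} = 0.5505·e^{−1.3145}
= 0.5505·0.268597 = 0.147863

Final: 0.147863


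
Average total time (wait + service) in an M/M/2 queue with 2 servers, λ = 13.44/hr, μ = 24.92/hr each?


a = 0.5393; ρ = 0.2697; P₀ = 0.575221
Lq = P₀·a^c·ρ/(c!(1−ρ)²) = 0.04229
Wq = Lq/λ = 0.04229/13.44 = 0.003147 hr
W = Wq + 1/μ = 0.003147 + 0.04013 = 0.04328 hr

Final: 0.04328 hr


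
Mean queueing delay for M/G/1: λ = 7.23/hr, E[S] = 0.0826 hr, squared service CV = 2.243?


ρ = λ·E[S] = 7.23·0.0826 = 0.5972
E[S²] = E[S]²(1+C_s²) = 0.0826²·(1+2.243) = 0.022126
Wq = λ·E[S²]/(2(1−ρ)) = 7.23·0.022126/(2·0.4028) = 0.19857 hr

Final: 0.19857 hr


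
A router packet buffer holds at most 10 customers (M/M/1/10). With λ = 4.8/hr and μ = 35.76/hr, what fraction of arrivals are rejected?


ρ = λ/μ = 4.8/35.76 = 0.1342
P_K = (1−ρ)ρ^K/(1−ρ^(K+1)) = (0.8658·0.000000001899)/(1 − 2.548e-10)
= 0.000000001644/1.000000 = 0.000000001644

Final: 0.000000001644


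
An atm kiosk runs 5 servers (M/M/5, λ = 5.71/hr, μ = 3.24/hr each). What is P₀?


a = λ/μ = 5.71/3.24 = 1.7623; ρ = a/c = 0.3525
Σ_{k=0}^{4} a^k/k! (terms k=0..4) = 1.00000 + 1.76235 + 1.55293 + 0.91227 + 0.40193 = 5.62948
Tail: a^5/(5!(1−ρ)) = 17.00026/(120·0.6475) = 0.21878
P₀ = 1/(5.62948 + 0.21878) = 1/5.84826 = 0.170991

Final: 0.170991


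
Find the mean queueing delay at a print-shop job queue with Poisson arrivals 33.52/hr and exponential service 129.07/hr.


ρ = 33.52/129.07 = 0.2597
Wq = ρ/(μ−λ) = 0.2597/(129.07 − 33.52) = 0.2597/95.55 = 0.002718 hr

Final: 0.002718 hr


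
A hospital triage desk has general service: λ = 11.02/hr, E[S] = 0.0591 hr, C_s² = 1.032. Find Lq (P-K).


ρ = λ·E[S] = 11.02·0.0591 = 0.6513
Lq = ρ²(1+C_s²)/(2(1−ρ)) = 0.4242·(1+1.032)/(2·0.3487)
= 0.4242·2.0320/0.6974 = 1.23583

Final: 1.23583


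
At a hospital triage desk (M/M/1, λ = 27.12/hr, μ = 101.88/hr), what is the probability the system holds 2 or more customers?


ρ = 27.12/101.88 = 0.2662
P(N ≥ n) = ρ^n = 0.2662^2 = 0.070860

Final: 0.070860


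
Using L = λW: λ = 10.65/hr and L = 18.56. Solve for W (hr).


W = L/λ = 18.56/10.65 = 1.7427 hr

Final: 1.7427 hr


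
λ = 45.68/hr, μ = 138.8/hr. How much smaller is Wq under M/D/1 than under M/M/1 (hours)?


ρ = 45.68/138.8 = 0.3291
Wq(M/M/1) = ρ/(μ−λ) = 0.3291/93.12 = 0.003534 hr
Wq(M/D/1) = ρ/(2(μ−λ)) = 0.001767 hr
Savings = 0.003534 − 0.001767 = 0.001767 hr

Final: 0.001767 hr


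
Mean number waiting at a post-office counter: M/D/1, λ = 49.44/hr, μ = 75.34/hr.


ρ = 49.44/75.34 = 0.6562
M/D/1: Lq = ρ²/(2(1−ρ)) = 0.4306/(2·0.3438) = 0.62633

Final: 0.62633


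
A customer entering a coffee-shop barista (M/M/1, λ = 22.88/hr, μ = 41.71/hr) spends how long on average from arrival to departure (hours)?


W = 1/(μ−λ) = 1/(41.71 − 22.88) = 1/18.83 = 0.05311 hr

Final: 0.05311 hr


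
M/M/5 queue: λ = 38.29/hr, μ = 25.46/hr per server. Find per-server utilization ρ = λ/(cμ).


ρ = λ/(cμ) = 38.29/(5·25.46) = 38.29/127.30 = 0.3008

Final: 0.3008


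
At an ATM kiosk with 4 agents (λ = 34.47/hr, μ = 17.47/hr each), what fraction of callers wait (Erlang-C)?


a = λ/μ = 1.9731; ρ = a/4 = 0.4933
P₀ = 0.134297 (from M/M/c formula)
C(c,a) = [a^c/(c!(1−ρ))]·P₀ = [15.15631/(24·0.5067)]·0.134297
= 1.24626·0.134297 = 0.167370

Final: 0.167370


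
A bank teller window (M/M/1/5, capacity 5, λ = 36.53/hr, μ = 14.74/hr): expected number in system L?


ρ = 36.53/14.74 = 2.4783
L = ρ[1 − (K+1)ρ^K + Kρ^(K+1)] / [(1−ρ)(1−ρ^(K+1))]
Numerator: 2.4783·(1 − 6·93.489092 + 5·231.693117) = 1483.333687
Denominator: (-1.4783)·(-230.693117) = 341.031412
L = 1483.333687/341.031412 = 4.3496

Final: 4.3496


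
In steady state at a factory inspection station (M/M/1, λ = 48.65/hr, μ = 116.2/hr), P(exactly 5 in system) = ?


ρ = 48.65/116.2 = 0.4187
P_n = (1−ρ)·ρ^n = (1 − 0.4187)·0.4187^5 = 0.5813·0.012864 = 0.007478

Final: 0.007478


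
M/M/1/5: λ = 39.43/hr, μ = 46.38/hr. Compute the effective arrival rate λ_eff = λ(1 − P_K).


ρ = 0.8502; P_K = (1−ρ)ρ^5/(1−ρ^6) = 0.106913
λ_eff = λ(1 − P_K) = 39.43·(1 − 0.106913) = 39.43·0.893087 = 35.2144 /hr

Final: 35.2144 /hr


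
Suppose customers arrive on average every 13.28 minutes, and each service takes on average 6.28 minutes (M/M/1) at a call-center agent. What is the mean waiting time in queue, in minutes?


λ = 60/13.28 = 4.5181 /hr
μ = 60/6.28 = 9.5541 /hr
ρ = λ/μ = 4.5181/9.5541 = 0.4729
Wq = ρ/(μ−λ) = 0.4729/(9.5541−4.5181) = 0.09390 hr
In minutes: 0.09390·60 = 5.634 min

Final: 5.634 min


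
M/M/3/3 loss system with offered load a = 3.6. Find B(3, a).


B(c,a) = (a^c/c!) / Σ_{k=0}^{c} a^k/k!
a^3/3! = 7.776000
Σ terms (k=0..3): 1.00000 + 3.60000 + 6.48000 + 7.77600 = 18.856000
B = 7.776000/18.856000 = 0.412389

Final: 0.412389


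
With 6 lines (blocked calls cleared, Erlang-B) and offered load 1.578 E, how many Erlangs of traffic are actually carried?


B(6,1.578) = 0.004431 (Erlang-B)
Carried load = a(1 − B) = 1.578·(1 − 0.004431) = 1.578·0.995569 = 1.5710 E

Final: 1.5710 Erlangs


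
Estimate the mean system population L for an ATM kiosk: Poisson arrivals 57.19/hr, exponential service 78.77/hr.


ρ = λ/μ = 57.19/78.77 = 0.7260
L = ρ/(1−ρ) = 0.7260/(1 − 0.7260) = 0.7260/0.2740 = 2.6501

Final: 2.6501


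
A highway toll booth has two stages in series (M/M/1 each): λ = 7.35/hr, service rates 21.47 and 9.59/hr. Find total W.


Each node sees arrival rate λ = 7.35/hr (tandem ⇒ throughput preserved).
W₁ = 1/(μ₁−λ) = 1/(21.47−7.35) = 0.07082 hr
W₂ = 1/(μ₂−λ) = 1/(9.59−7.35) = 0.44643 hr
W_total = W₁ + W₂ = 0.07082 + 0.44643 = 0.51725 hr

Final: 0.51725 hr


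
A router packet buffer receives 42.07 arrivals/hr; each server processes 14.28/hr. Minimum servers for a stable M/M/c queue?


Stability requires cμ > λ ⇔ c > λ/μ.
λ/μ = 42.07/14.28 = 2.9461
Minimum integer c = ⌊2.9461⌋ + 1 = 3
Check: 3·14.28 = 42.84 > 42.07, while 2·14.28 = 28.56 ≤ 42.07

Final: 3 servers


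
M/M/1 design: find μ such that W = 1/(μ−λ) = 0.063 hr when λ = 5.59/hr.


W = 1/(μ−λ) ⇒ μ − λ = 1/W = 1/0.063 = 15.8730
μ = λ + 1/W = 5.59 + 15.8730 = 21.4630 per hr

Final: 21.4630 /hr


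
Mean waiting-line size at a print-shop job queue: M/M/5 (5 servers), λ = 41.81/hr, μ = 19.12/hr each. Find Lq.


a = λ/μ = 2.1867; ρ = a/5 = 0.4373
P₀ = 0.110945
Lq = P₀·a^c·ρ / (c!·(1−ρ)²) = 0.110945·49.99901·0.4373/(120·0.31658)
= 0.06386

Final: 0.06386


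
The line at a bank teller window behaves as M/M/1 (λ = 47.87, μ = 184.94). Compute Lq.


ρ = 47.87/184.94 = 0.2588
Lq = ρ²/(1−ρ) = 0.06700/0.7412 = 0.09040

Final: 0.09040


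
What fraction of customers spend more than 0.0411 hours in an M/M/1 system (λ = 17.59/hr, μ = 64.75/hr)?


W ~ Exponential(μ−λ) for M/M/1.
μ − λ = 64.75 − 17.59 = 47.1600
P(W > t) = e^{−(μ−λ)t} = e^{−1.9383} = 0.143952

Final: 0.143952


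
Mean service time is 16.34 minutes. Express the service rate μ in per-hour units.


μ = 1/(service time) in consistent units.
1 hour = 60 min, so μ = 60/16.34 = 3.6720 per hour

Final: 3.6720 /hr


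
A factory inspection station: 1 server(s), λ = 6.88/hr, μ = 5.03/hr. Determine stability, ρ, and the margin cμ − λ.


Total capacity cμ = 1·5.03 = 5.03/hr
ρ = λ/(cμ) = 6.88/5.03 = 1.3678
Stable ⇔ ρ < 1: NO
Spare capacity = cμ − λ = 5.03 − 6.88 = -1.85/hr

Final: ρ = 1.3678; unstable; margin = -1.85/hr


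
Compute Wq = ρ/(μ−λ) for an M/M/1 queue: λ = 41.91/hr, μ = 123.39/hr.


ρ = 41.91/123.39 = 0.3397
Wq = ρ/(μ−λ) = 0.3397/(123.39 − 41.91) = 0.3397/81.48 = 0.004169 hr

Final: 0.004169 hr


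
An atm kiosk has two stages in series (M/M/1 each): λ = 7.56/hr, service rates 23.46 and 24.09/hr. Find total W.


Each node sees arrival rate λ = 7.56/hr (tandem ⇒ throughput preserved).
W₁ = 1/(μ₁−λ) = 1/(23.46−7.56) = 0.06289 hr
W₂ = 1/(μ₂−λ) = 1/(24.09−7.56) = 0.06050 hr
W_total = W₁ + W₂ = 0.06289 + 0.06050 = 0.12339 hr

Final: 0.12339 hr


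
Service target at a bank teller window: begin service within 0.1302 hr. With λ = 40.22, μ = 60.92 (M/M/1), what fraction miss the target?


ρ = 40.22/60.92 = 0.6602
P(Wq > t) = ρ·e^{−(μ−λ)t} = 0.6602·e^{−2.6951}
= 0.6602·0.067533 = 0.044586

Final: 0.044586


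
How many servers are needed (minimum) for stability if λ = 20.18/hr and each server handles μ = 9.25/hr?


Stability requires cμ > λ ⇔ c > λ/μ.
λ/μ = 20.18/9.25 = 2.1816
Minimum integer c = ⌊2.1816⌋ + 1 = 3
Check: 3·9.25 = 27.75 > 20.18, while 2·9.25 = 18.50 ≤ 20.18

Final: 3 servers


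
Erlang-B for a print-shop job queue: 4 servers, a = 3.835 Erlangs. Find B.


B(c,a) = (a^c/c!) / Σ_{k=0}^{c} a^k/k!
a^4/4! = 9.012603
Σ terms (k=0..4): 1.00000 + 3.83500 + 7.35361 + 9.40037 + 9.01260 = 30.601583
B = 9.012603/30.601583 = 0.294514

Final: 0.294514


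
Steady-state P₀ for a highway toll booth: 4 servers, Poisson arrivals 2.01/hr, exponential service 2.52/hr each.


a = λ/μ = 2.01/2.52 = 0.7976; ρ = a/c = 0.1994
Σ_{k=0}^{3} a^k/k! (terms k=0..3) = 1.00000 + 0.79762 + 0.31810 + 0.08457 = 2.20029
Tail: a^4/(4!(1−ρ)) = 0.40475/(24·0.8006) = 0.02106
P₀ = 1/(2.20029 + 0.02106) = 1/2.22136 = 0.450176

Final: 0.450176


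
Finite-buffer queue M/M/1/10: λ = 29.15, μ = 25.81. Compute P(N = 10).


ρ = λ/μ = 29.15/25.81 = 1.1294
P_K = (1−ρ)ρ^K/(1−ρ^(K+1)) = (-0.1294·3.376802)/(1 − 3.813784)
= -0.436982/-2.813784 = 0.155301

Final: 0.155301


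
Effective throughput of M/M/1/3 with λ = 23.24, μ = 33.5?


ρ = 0.6937; P_K = (1−ρ)ρ^3/(1−ρ^4) = 0.133075
λ_eff = λ(1 − P_K) = 23.24·(1 − 0.133075) = 23.24·0.866925 = 20.1473 /hr

Final: 20.1473 /hr


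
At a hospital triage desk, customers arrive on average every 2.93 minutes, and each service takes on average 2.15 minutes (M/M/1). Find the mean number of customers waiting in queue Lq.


λ = 60/2.93 = 20.4778 /hr
μ = 60/2.15 = 27.9070 /hr
ρ = λ/μ = 20.4778/27.9070 = 0.7338
Lq = ρ²/(1−ρ) = 0.5384/0.2662 = 2.0226

Final: 2.0226


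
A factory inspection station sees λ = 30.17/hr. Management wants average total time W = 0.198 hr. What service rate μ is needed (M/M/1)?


W = 1/(μ−λ) ⇒ μ − λ = 1/W = 1/0.198 = 5.0505
μ = λ + 1/W = 30.17 + 5.0505 = 35.2205 per hr

Final: 35.2205 /hr


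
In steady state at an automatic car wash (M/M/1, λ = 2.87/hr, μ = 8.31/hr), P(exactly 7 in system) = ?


ρ = 2.87/8.31 = 0.3454
P_n = (1−ρ)·ρ^n = (1 − 0.3454)·0.3454^7 = 0.6546·0.0005861 = 0.0003837

Final: 0.0003837


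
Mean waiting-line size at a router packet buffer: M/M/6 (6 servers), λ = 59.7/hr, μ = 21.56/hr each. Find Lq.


a = λ/μ = 2.7690; ρ = a/6 = 0.4615
P₀ = 0.062073
Lq = P₀·a^c·ρ / (c!·(1−ρ)²) = 0.062073·450.76838·0.4615/(720·0.28998)
= 0.06185

Final: 0.06185


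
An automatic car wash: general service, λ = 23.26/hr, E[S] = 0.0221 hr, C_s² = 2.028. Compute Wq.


ρ = λ·E[S] = 23.26·0.0221 = 0.5140
E[S²] = E[S]²(1+C_s²) = 0.0221²·(1+2.028) = 0.001479
Wq = λ·E[S²]/(2(1−ρ)) = 23.26·0.001479/(2·0.4860) = 0.03539 hr

Final: 0.03539 hr


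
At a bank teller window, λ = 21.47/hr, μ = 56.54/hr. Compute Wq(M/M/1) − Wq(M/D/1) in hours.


ρ = 21.47/56.54 = 0.3797
Wq(M/M/1) = ρ/(μ−λ) = 0.3797/35.07 = 0.01083 hr
Wq(M/D/1) = ρ/(2(μ−λ)) = 0.005414 hr
Savings = 0.01083 − 0.005414 = 0.005414 hr

Final: 0.005414 hr


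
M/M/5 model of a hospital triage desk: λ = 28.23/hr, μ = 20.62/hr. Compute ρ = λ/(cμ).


ρ = λ/(cμ) = 28.23/(5·20.62) = 28.23/103.10 = 0.2738

Final: 0.2738


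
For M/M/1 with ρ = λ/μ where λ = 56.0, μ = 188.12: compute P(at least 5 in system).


ρ = 56.0/188.12 = 0.2977
P(N ≥ n) = ρ^n = 0.2977^5 = 0.002338

Final: 0.002338


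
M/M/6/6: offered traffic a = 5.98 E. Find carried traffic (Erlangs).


B(6,5.98) = 0.263517 (Erlang-B)
Carried load = a(1 − B) = 5.98·(1 − 0.263517) = 5.98·0.736483 = 4.4042 E

Final: 4.4042 Erlangs


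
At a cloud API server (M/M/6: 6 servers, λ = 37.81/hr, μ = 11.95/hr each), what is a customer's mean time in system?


a = 3.1640; ρ = 0.5273; P₀ = 0.041296
Lq = P₀·a^c·ρ/(c!(1−ρ)²) = 0.13583
Wq = Lq/λ = 0.13583/37.81 = 0.003592 hr
W = Wq + 1/μ = 0.003592 + 0.08368 = 0.08727 hr

Final: 0.08727 hr


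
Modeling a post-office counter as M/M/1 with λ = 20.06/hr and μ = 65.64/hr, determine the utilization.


ρ = λ/μ = 20.06/65.64 = 0.3056

Final: 0.3056


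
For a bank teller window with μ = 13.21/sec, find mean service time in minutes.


Mean service time = 1/μ = 1/13.21 second = 0.07570 second
In minutes: 0.07570 × 0.0166667 = 0.001262 min

Final: 0.001262 min


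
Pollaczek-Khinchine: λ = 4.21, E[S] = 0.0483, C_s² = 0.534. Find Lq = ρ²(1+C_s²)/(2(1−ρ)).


ρ = λ·E[S] = 4.21·0.0483 = 0.2033
Lq = ρ²(1+C_s²)/(2(1−ρ)) = 0.04135·(1+0.534)/(2·0.7967)
= 0.04135·1.5340/1.5933 = 0.03981

Final: 0.03981


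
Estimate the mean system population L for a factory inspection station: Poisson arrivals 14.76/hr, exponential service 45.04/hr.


ρ = λ/μ = 14.76/45.04 = 0.3277
L = ρ/(1−ρ) = 0.3277/(1 − 0.3277) = 0.3277/0.6723 = 0.4875

Final: 0.4875


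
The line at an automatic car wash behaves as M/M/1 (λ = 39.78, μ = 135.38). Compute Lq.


ρ = 39.78/135.38 = 0.2938
Lq = ρ²/(1−ρ) = 0.08634/0.7062 = 0.1223

Final: 0.1223


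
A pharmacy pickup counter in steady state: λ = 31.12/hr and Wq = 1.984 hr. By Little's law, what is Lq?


Lq = λWq = 31.12·1.984 = 61.7421

Final: 61.7421


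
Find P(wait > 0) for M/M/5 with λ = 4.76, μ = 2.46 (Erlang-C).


a = λ/μ = 1.9350; ρ = a/5 = 0.3870
P₀ = 0.143529 (from M/M/c formula)
C(c,a) = [a^c/(c!(1−ρ))]·P₀ = [27.12434/(120·0.6130)]·0.143529
= 0.36873·0.143529 = 0.052924

Final: 0.052924


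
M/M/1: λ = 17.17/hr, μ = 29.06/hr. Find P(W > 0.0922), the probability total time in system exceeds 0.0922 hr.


W ~ Exponential(μ−λ) for M/M/1.
μ − λ = 29.06 − 17.17 = 11.8900
P(W > t) = e^{−(μ−λ)t} = e^{−1.0963} = 0.334119

Final: 0.334119


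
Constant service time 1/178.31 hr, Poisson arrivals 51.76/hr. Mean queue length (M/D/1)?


ρ = 51.76/178.31 = 0.2903
M/D/1: Lq = ρ²/(2(1−ρ)) = 0.08426/(2·0.7097) = 0.05936

Final: 0.05936


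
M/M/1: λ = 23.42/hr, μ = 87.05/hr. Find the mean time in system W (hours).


W = 1/(μ−λ) = 1/(87.05 − 23.42) = 1/63.63 = 0.01572 hr

Final: 0.01572 hr


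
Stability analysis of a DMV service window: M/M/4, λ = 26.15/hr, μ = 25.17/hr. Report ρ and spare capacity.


Total capacity cμ = 4·25.17 = 100.68/hr
ρ = λ/(cμ) = 26.15/100.68 = 0.2597
Stable ⇔ ρ < 1: YES
Spare capacity = cμ − λ = 100.68 − 26.15 = 74.53/hr

Final: ρ = 0.2597; stable; margin = 74.53/hr


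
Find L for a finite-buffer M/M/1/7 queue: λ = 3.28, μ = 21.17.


ρ = 3.28/21.17 = 0.1549
L = ρ[1 − (K+1)ρ^K + Kρ^(K+1)] / [(1−ρ)(1−ρ^(K+1))]
Numerator: 0.1549·(1 − 8·0.000002143 + 7·0.0000003321) = 0.154934
Denominator: (0.8451)·(1.000000) = 0.845063
L = 0.154934/0.845063 = 0.1833

Final: 0.1833


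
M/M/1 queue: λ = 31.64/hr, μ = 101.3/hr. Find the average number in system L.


ρ = λ/μ = 31.64/101.3 = 0.3123
L = ρ/(1−ρ) = 0.3123/(1 − 0.3123) = 0.3123/0.6877 = 0.4542

Final: 0.4542


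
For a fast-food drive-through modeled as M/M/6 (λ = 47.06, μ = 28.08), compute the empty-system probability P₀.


a = λ/μ = 47.06/28.08 = 1.6759; ρ = a/c = 0.2793
Σ_{k=0}^{5} a^k/k! (terms k=0..5) = 1.00000 + 1.67593 + 1.40436 + 0.78454 + 0.32871 + 0.11018 = 5.30371
Tail: a^6/(6!(1−ρ)) = 22.15792/(720·0.7207) = 0.04270
P₀ = 1/(5.30371 + 0.04270) = 1/5.34641 = 0.187041

Final: 0.187041


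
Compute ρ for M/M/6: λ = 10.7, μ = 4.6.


ρ = λ/(cμ) = 10.7/(6·4.6) = 10.7/27.60 = 0.3877

Final: 0.3877


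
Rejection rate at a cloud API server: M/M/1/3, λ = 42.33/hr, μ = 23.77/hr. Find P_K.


ρ = λ/μ = 42.33/23.77 = 1.7808
P_K = (1−ρ)ρ^K/(1−ρ^(K+1)) = (-0.7808·5.647513)/(1 − 10.057183)
= -4.409670/-9.057183 = 0.486870

Final: 0.486870


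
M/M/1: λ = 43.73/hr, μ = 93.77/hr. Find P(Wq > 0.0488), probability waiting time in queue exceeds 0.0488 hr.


ρ = 43.73/93.77 = 0.4664
P(Wq > t) = ρ·e^{−(μ−λ)t} = 0.4664·e^{−2.4420}
= 0.4664·0.086991 = 0.040569

Final: 0.040569


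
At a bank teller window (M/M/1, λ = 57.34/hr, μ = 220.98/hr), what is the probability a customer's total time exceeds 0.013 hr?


W ~ Exponential(μ−λ) for M/M/1.
μ − λ = 220.98 − 57.34 = 163.6400
P(W > t) = e^{−(μ−λ)t} = e^{−2.1273} = 0.119156

Final: 0.119156


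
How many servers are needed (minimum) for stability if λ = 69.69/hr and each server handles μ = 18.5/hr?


Stability requires cμ > λ ⇔ c > λ/μ.
λ/μ = 69.69/18.5 = 3.7670
Minimum integer c = ⌊3.7670⌋ + 1 = 4
Check: 4·18.5 = 74.00 > 69.69, while 3·18.5 = 55.50 ≤ 69.69

Final: 4 servers


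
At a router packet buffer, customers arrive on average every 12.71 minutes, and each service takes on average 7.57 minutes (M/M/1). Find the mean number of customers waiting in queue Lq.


λ = 60/12.71 = 4.7207 /hr
μ = 60/7.57 = 7.9260 /hr
ρ = λ/μ = 4.7207/7.9260 = 0.5956
Lq = ρ²/(1−ρ) = 0.3547/0.4044 = 0.8772

Final: 0.8772


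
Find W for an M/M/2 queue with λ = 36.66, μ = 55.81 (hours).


a = 0.6569; ρ = 0.3284; P₀ = 0.505530
Lq = P₀·a^c·ρ/(c!(1−ρ)²) = 0.07942
Wq = Lq/λ = 0.07942/36.66 = 0.002167 hr
W = Wq + 1/μ = 0.002167 + 0.01792 = 0.02008 hr

Final: 0.02008 hr


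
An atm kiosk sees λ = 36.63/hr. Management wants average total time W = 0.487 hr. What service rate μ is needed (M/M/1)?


W = 1/(μ−λ) ⇒ μ − λ = 1/W = 1/0.487 = 2.0534
μ = λ + 1/W = 36.63 + 2.0534 = 38.6834 per hr

Final: 38.6834 /hr


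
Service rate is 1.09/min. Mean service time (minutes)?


Mean service time = 1/μ = 1/1.09 minute = 0.91743 minute
In minutes: 0.91743 × 1 = 0.9174 min

Final: 0.9174 min


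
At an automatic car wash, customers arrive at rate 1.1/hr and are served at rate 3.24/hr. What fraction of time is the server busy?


ρ = λ/μ = 1.1/3.24 = 0.3395

Final: 0.3395


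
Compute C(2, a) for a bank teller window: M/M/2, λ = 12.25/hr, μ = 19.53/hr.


a = λ/μ = 0.6272; ρ = a/2 = 0.3136
P₀ = 0.522510 (from M/M/c formula)
C(c,a) = [a^c/(c!(1−ρ))]·P₀ = [0.39343/(2·0.6864)]·0.522510
= 0.28660·0.522510 = 0.149750

Final: 0.149750


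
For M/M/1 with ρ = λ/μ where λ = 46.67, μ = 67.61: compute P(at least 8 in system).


ρ = 46.67/67.61 = 0.6903
P(N ≥ n) = ρ^n = 0.6903^8 = 0.051548

Final: 0.051548


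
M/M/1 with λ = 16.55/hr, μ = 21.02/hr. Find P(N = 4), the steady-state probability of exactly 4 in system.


ρ = 16.55/21.02 = 0.7873
P_n = (1−ρ)·ρ^n = (1 − 0.7873)·0.7873^4 = 0.2127·0.384292 = 0.081721

Final: 0.081721


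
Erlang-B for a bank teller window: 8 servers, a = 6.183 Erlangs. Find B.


B(c,a) = (a^c/c!) / Σ_{k=0}^{c} a^k/k!
a^8/8! = 52.975303
Σ terms (k=0..8): 1.00000 + 6.18300 + 19.11474 + 39.39549 + 60.89558 + 75.30347 + 77.60023 + 68.54317 + 52.97530 = 401.010977
B = 52.975303/401.010977 = 0.132104

Final: 0.132104


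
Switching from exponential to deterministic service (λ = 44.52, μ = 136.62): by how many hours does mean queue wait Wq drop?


ρ = 44.52/136.62 = 0.3259
Wq(M/M/1) = ρ/(μ−λ) = 0.3259/92.10 = 0.003538 hr
Wq(M/D/1) = ρ/(2(μ−λ)) = 0.001769 hr
Savings = 0.003538 − 0.001769 = 0.001769 hr

Final: 0.001769 hr


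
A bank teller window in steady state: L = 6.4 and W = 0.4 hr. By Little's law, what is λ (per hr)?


λ = L/W = 6.4/0.4 = 16.0000 /hr

Final: 16.0000 /hr


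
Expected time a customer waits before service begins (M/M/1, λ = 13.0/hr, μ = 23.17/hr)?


ρ = 13.0/23.17 = 0.5611
Wq = ρ/(μ−λ) = 0.5611/(23.17 − 13.0) = 0.5611/10.17 = 0.05517 hr

Final: 0.05517 hr


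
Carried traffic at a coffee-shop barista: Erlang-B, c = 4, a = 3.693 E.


B(4,3.693) = 0.280226 (Erlang-B)
Carried load = a(1 − B) = 3.693·(1 − 0.280226) = 3.693·0.719774 = 2.6581 E

Final: 2.6581 Erlangs


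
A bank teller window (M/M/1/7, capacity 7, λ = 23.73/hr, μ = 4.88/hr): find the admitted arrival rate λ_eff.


ρ = 4.8627; P_K = (1−ρ)ρ^7/(1−ρ^8) = 0.794356
λ_eff = λ(1 − P_K) = 23.73·(1 − 0.794356) = 23.73·0.205644 = 4.8799 /hr

Final: 4.8799 /hr


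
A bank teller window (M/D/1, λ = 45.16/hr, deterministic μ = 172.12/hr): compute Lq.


ρ = 45.16/172.12 = 0.2624
M/D/1: Lq = ρ²/(2(1−ρ)) = 0.06884/(2·0.7376) = 0.04666

Final: 0.04666


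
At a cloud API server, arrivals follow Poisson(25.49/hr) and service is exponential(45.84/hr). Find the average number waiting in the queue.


ρ = 25.49/45.84 = 0.5561
Lq = ρ²/(1−ρ) = 0.3092/0.4439 = 0.6965

Final: 0.6965


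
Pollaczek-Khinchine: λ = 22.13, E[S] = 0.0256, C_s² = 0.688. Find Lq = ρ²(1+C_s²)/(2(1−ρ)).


ρ = λ·E[S] = 22.13·0.0256 = 0.5665
Lq = ρ²(1+C_s²)/(2(1−ρ)) = 0.3210·(1+0.688)/(2·0.4335)
= 0.3210·1.6880/0.8669 = 0.62492

Final: 0.62492


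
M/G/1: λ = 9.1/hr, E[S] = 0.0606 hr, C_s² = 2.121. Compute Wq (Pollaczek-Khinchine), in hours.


ρ = λ·E[S] = 9.1·0.0606 = 0.5515
E[S²] = E[S]²(1+C_s²) = 0.0606²·(1+2.121) = 0.011461
Wq = λ·E[S²]/(2(1−ρ)) = 9.1·0.011461/(2·0.4485) = 0.11627 hr

Final: 0.11627 hr


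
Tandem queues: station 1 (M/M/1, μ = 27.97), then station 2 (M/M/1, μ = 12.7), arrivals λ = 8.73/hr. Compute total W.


Each node sees arrival rate λ = 8.73/hr (tandem ⇒ throughput preserved).
W₁ = 1/(μ₁−λ) = 1/(27.97−8.73) = 0.05198 hr
W₂ = 1/(μ₂−λ) = 1/(12.7−8.73) = 0.25189 hr
W_total = W₁ + W₂ = 0.05198 + 0.25189 = 0.30386 hr

Final: 0.30386 hr


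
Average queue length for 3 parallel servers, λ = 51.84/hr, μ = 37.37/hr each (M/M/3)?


a = λ/μ = 1.3872; ρ = a/3 = 0.4624
P₀ = 0.239408
Lq = P₀·a^c·ρ / (c!·(1−ρ)²) = 0.239408·2.66947·0.4624/(6·0.28901)
= 0.17042

Final: 0.17042


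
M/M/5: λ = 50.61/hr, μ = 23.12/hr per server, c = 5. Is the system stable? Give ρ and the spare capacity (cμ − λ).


Total capacity cμ = 5·23.12 = 115.60/hr
ρ = λ/(cμ) = 50.61/115.60 = 0.4378
Stable ⇔ ρ < 1: YES
Spare capacity = cμ − λ = 115.60 − 50.61 = 64.99/hr

Final: ρ = 0.4378; stable; margin = 64.99/hr


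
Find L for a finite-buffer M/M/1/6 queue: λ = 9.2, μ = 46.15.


ρ = 9.2/46.15 = 0.1993
L = ρ[1 − (K+1)ρ^K + Kρ^(K+1)] / [(1−ρ)(1−ρ^(K+1))]
Numerator: 0.1993·(1 − 7·0.00006276 + 6·0.00001251) = 0.199277
Denominator: (0.8007)·(0.999987) = 0.800640
L = 0.199277/0.800640 = 0.2489

Final: 0.2489


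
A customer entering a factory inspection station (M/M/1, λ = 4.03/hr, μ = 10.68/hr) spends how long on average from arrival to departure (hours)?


W = 1/(μ−λ) = 1/(10.68 − 4.03) = 1/6.65 = 0.1504 hr

Final: 0.1504 hr
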